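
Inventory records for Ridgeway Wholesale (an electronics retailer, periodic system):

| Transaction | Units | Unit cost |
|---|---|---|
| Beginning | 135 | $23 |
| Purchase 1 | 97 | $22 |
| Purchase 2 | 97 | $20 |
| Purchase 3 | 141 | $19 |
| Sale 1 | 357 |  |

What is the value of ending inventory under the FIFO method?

Sale 1 (357) [FIFO — oldest first]: 135 @ $23 + 97 @ $22 + 97 @ $20 + 28 @ $19 = $7,711
Ending inventory: 113 @ $19 = $2,147
Check: goods available $9,858 = COGS $7,711 + ending $2,147

Ending inventory = $2,147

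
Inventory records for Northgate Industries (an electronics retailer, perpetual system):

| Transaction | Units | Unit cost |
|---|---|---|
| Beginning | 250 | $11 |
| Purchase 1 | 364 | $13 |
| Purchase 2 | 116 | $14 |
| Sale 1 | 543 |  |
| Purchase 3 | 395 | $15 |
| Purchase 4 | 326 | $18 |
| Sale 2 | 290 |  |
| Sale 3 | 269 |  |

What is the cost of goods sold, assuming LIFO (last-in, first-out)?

COGS = $16,412

Sale 1 (543) [LIFO — newest first]: 116 @ $14 + 364 @ $13 + 63 @ $11 = $7,049
Sale 2 (290) [LIFO — newest first]: 290 @ $18 = $5,220
Sale 3 (269) [LIFO — newest first]: 36 @ $18 + 233 @ $15 = $4,143
Total COGS = $7,049 + $5,220 + $4,143 = $16,412
Ending inventory: 187 @ $11 + 162 @ $15 = $4,487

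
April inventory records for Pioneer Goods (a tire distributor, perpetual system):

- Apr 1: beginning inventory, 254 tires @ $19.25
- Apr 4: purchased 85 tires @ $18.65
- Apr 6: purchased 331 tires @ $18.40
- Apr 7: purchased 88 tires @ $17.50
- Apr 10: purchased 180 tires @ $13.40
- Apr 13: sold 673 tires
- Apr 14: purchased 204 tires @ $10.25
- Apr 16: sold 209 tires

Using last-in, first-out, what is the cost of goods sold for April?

COGS = $13,606.75

Apr 13, 673 sold [LIFO — newest first]: 180 @ $13.40 + 88 @ $17.50 + 331 @ $18.40 + 74 @ $18.65 = $11,422.50
Apr 16, 209 sold [LIFO — newest first]: 204 @ $10.25 + 5 @ $18.65 = $2,184.25
Total COGS = $11,422.50 + $2,184.25 = $13,606.75
Ending inventory: 254 @ $19.25 + 6 @ $18.65 = $5,001.40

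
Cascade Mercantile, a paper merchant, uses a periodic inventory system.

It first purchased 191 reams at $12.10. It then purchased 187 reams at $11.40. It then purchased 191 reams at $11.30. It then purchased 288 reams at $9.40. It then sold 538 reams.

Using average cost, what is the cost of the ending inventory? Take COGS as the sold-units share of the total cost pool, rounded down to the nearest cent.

Sale 1, sell 538: 538/857 × $9,308.40 → $5,843.54
Ending inventory (cost pool remaining) = $3,464.86

Ending inventory = $3,464.86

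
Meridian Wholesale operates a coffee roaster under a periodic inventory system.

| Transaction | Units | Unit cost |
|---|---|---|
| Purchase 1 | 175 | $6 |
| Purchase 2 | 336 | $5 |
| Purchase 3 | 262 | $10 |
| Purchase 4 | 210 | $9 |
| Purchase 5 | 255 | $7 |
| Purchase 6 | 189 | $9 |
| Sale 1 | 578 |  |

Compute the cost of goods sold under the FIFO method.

COGS = $3,400

Sale 1 (578) [FIFO — oldest first]: 175 @ $6 + 336 @ $5 + 67 @ $10 = $3,400
Ending inventory: 195 @ $10 + 210 @ $9 + 255 @ $7 + 189 @ $9 = $7,326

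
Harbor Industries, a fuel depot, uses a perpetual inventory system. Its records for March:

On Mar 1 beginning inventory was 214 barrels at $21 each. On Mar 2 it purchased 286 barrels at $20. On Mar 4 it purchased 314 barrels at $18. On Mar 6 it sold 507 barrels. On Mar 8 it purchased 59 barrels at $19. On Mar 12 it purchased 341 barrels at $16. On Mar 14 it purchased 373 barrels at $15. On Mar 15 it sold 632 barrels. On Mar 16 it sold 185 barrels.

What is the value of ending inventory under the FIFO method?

Ending inventory = $3,945

Mar 6, 507 sold [FIFO — oldest first]: 214 @ $21 + 286 @ $20 + 7 @ $18 = $10,340
Mar 15, 632 sold [FIFO — oldest first]: 307 @ $18 + 59 @ $19 + 266 @ $16 = $10,903
Mar 16, 185 sold [FIFO — oldest first]: 75 @ $16 + 110 @ $15 = $2,850
Total COGS = $10,340 + $10,903 + $2,850 = $24,093
Ending inventory: 263 @ $15 = $3,945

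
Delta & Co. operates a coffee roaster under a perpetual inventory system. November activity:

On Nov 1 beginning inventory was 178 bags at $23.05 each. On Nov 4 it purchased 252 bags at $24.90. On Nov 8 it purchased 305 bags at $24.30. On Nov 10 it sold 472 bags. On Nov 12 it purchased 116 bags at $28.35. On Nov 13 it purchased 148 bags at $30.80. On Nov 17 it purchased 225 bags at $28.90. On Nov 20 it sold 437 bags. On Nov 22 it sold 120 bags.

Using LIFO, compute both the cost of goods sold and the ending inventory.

COGS = $27,612.50; ending inventory = $4,526.20

Nov 10, 472 sold [LIFO — newest first]: 305 @ $24.30 + 167 @ $24.90 = $11,569.80
Nov 20, 437 sold [LIFO — newest first]: 225 @ $28.90 + 148 @ $30.80 + 64 @ $28.35 = $12,875.30
Nov 22, 120 sold [LIFO — newest first]: 52 @ $28.35 + 68 @ $24.90 = $3,167.40
Total COGS = $11,569.80 + $12,875.30 + $3,167.40 = $27,612.50
Ending inventory: 178 @ $23.05 + 17 @ $24.90 = $4,526.20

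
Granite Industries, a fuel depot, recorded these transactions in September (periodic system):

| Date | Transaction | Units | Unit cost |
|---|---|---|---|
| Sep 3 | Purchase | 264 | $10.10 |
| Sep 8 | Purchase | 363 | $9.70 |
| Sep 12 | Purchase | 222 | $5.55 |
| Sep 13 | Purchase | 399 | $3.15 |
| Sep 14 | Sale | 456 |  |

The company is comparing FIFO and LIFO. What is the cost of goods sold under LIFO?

FIFO COGS: 264 @ $10.10 + 192 @ $9.70 = $4,528.80
LIFO COGS: 399 @ $3.15 + 57 @ $5.55 = $1,573.20

COGS = $1,573.20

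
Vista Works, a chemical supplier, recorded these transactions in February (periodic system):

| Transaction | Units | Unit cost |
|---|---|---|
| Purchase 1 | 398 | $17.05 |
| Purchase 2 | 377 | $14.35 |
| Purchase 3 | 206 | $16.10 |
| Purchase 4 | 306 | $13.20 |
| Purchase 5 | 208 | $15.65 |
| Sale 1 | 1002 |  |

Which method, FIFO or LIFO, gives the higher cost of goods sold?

FIFO

FIFO COGS: 398 @ $17.05 + 377 @ $14.35 + 206 @ $16.10 + 21 @ $13.20 = $15,789.65
LIFO COGS: 208 @ $15.65 + 306 @ $13.20 + 206 @ $16.10 + 282 @ $14.35 = $14,657.70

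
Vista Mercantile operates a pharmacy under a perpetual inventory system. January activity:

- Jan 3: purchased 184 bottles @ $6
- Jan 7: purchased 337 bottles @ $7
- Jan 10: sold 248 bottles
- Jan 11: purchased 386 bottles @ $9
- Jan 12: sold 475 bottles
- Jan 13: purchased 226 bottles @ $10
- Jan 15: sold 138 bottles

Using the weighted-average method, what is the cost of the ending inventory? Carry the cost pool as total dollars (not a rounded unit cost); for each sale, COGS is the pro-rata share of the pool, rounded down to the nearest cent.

Ending inventory = $2,478.95

After Jan 3: 184 on hand, pool $1,104.00 (≈ $6.0000 each)
After Jan 7: 521 on hand, pool $3,463.00 (≈ $6.6468 each)
Jan 10, sell 248: 248/521 × $3,463.00 → $1,648.41
After Jan 11: 659 on hand, pool $5,288.59 (≈ $8.0252 each)
Jan 12, sell 475: 475/659 × $5,288.59 → $3,811.95
After Jan 13: 410 on hand, pool $3,736.64 (≈ $9.1138 each)
Jan 15, sell 138: 138/410 × $3,736.64 → $1,257.69
Total COGS = $1,648.41 + $3,811.95 + $1,257.69 = $6,718.05
Ending inventory (cost pool remaining) = $2,478.95
Check: goods available $9,197.00 = COGS $6,718.05 + ending $2,478.95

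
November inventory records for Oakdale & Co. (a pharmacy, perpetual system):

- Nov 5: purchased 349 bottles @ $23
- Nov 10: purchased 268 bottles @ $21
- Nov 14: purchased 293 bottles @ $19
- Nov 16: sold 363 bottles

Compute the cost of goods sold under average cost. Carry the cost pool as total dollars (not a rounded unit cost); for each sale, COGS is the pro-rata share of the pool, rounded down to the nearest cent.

After Nov 5: 349 on hand, pool $8,027.00 (≈ $23.0000 each)
After Nov 10: 617 on hand, pool $13,655.00 (≈ $22.1313 each)
After Nov 14: 910 on hand, pool $19,222.00 (≈ $21.1231 each)
Nov 16, sell 363: 363/910 × $19,222.00 → $7,667.67
Ending inventory (cost pool remaining) = $11,554.33
Check: goods available $19,222.00 = COGS $7,667.67 + ending $11,554.33

COGS = $7,667.67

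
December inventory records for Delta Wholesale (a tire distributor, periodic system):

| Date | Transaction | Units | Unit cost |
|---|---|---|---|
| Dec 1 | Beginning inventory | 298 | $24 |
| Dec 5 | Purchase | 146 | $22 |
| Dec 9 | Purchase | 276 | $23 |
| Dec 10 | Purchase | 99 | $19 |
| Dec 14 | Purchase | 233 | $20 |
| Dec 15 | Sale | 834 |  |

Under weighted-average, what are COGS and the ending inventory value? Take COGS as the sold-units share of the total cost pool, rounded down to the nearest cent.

COGS = $18,434.41; ending inventory = $4,818.59

Dec 15, sell 834: 834/1052 × $23,253.00 → $18,434.41
Ending inventory (cost pool remaining) = $4,818.59
Check: goods available $23,253.00 = COGS $18,434.41 + ending $4,818.59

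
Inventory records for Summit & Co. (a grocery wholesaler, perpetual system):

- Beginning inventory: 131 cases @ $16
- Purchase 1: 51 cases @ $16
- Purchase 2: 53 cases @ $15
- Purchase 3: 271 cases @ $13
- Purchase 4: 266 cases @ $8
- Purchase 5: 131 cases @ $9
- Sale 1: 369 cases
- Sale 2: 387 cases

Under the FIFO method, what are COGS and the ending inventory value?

COGS = $9,230; ending inventory = $1,307

Sale 1 (369) [FIFO — oldest first]: 131 @ $16 + 51 @ $16 + 53 @ $15 + 134 @ $13 = $5,449
Sale 2 (387) [FIFO — oldest first]: 137 @ $13 + 250 @ $8 = $3,781
Total COGS = $5,449 + $3,781 = $9,230
Ending inventory: 16 @ $8 + 131 @ $9 = $1,307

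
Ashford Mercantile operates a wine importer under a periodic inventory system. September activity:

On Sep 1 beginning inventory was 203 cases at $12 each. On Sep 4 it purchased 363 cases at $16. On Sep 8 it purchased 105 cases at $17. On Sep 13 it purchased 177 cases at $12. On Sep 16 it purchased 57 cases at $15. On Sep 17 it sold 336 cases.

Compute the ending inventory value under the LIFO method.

Sep 17, 336 sold [LIFO — newest first]: 57 @ $15 + 177 @ $12 + 102 @ $17 = $4,713
Ending inventory: 203 @ $12 + 363 @ $16 + 3 @ $17 = $8,295

Ending inventory = $8,295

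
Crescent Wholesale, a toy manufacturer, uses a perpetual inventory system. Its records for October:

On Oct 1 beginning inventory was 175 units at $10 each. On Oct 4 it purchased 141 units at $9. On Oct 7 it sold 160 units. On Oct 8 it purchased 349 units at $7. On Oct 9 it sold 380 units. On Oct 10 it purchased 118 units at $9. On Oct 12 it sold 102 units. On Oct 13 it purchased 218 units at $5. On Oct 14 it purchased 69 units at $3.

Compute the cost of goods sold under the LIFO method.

Oct 7, 160 sold [LIFO — newest first]: 141 @ $9 + 19 @ $10 = $1,459
Oct 9, 380 sold [LIFO — newest first]: 349 @ $7 + 31 @ $10 = $2,753
Oct 12, 102 sold [LIFO — newest first]: 102 @ $9 = $918
Total COGS = $1,459 + $2,753 + $918 = $5,130
Ending inventory: 125 @ $10 + 16 @ $9 + 218 @ $5 + 69 @ $3 = $2,691
Check: goods available $7,821 = COGS $5,130 + ending $2,691

COGS = $5,130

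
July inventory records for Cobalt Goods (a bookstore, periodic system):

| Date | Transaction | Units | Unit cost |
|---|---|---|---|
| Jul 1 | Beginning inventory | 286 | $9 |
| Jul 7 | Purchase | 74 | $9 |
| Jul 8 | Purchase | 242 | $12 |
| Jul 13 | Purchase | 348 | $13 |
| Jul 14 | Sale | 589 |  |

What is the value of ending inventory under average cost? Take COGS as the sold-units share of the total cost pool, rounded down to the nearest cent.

Jul 14, sell 589: 589/950 × $10,668.00 → $6,614.16
Ending inventory (cost pool remaining) = $4,053.84

Ending inventory = $4,053.84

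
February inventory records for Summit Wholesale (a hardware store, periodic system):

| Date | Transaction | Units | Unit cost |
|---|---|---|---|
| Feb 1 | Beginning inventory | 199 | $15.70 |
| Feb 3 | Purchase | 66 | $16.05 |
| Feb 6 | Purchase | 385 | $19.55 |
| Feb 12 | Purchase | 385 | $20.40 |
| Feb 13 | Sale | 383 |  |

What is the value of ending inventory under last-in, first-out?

Ending inventory = $11,751.15

Feb 13, 383 sold [LIFO — newest first]: 383 @ $20.40 = $7,813.20
Ending inventory: 199 @ $15.70 + 66 @ $16.05 + 385 @ $19.55 + 2 @ $20.40 = $11,751.15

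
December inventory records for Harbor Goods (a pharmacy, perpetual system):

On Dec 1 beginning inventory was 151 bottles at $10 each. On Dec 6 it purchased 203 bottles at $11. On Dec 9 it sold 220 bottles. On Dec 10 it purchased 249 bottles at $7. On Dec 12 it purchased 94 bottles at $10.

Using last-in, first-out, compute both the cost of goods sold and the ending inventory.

Dec 9, 220 sold [LIFO — newest first]: 203 @ $11 + 17 @ $10 = $2,403
Ending inventory: 134 @ $10 + 249 @ $7 + 94 @ $10 = $4,023

COGS = $2,403; ending inventory = $4,023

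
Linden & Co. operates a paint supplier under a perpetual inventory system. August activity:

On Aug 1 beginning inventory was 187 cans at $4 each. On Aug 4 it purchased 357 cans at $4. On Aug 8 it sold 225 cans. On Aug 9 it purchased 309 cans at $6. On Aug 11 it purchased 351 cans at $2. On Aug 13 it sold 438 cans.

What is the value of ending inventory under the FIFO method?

Aug 8, 225 sold [FIFO — oldest first]: 187 @ $4 + 38 @ $4 = $900
Aug 13, 438 sold [FIFO — oldest first]: 319 @ $4 + 119 @ $6 = $1,990
Total COGS = $900 + $1,990 = $2,890
Ending inventory: 190 @ $6 + 351 @ $2 = $1,842
Check: goods available $4,732 = COGS $2,890 + ending $1,842

Ending inventory = $1,842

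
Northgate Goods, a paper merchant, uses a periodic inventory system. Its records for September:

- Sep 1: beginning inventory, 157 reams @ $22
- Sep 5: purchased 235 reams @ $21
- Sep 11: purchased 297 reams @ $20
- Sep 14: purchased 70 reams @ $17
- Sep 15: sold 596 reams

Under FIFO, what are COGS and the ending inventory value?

COGS = $12,469; ending inventory = $3,050

Sep 15, 596 sold [FIFO — oldest first]: 157 @ $22 + 235 @ $21 + 204 @ $20 = $12,469
Ending inventory: 93 @ $20 + 70 @ $17 = $3,050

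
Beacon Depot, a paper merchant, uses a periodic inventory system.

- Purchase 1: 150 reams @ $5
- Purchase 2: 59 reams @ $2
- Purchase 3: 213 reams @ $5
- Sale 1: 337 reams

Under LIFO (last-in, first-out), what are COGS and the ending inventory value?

Sale 1 (337) [LIFO — newest first]: 213 @ $5 + 59 @ $2 + 65 @ $5 = $1,508
Ending inventory: 85 @ $5 = $425
Check: goods available $1,933 = COGS $1,508 + ending $425

COGS = $1,508; ending inventory = $425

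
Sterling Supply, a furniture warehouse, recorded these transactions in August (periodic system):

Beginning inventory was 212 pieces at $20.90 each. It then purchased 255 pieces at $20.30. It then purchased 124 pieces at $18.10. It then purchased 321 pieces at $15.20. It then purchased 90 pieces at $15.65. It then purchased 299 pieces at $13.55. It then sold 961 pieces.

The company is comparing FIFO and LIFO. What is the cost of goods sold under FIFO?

COGS = $17,497.75

FIFO COGS: 212 @ $20.90 + 255 @ $20.30 + 124 @ $18.10 + 321 @ $15.20 + 49 @ $15.65 = $17,497.75
LIFO COGS: 299 @ $13.55 + 90 @ $15.65 + 321 @ $15.20 + 124 @ $18.10 + 127 @ $20.30 = $15,161.65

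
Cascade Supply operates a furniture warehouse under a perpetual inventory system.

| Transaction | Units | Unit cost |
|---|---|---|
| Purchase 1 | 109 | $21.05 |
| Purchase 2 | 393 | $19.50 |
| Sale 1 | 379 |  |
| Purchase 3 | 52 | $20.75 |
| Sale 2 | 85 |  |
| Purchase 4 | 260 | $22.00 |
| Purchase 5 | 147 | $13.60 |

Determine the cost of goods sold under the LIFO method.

COGS = $9,142.45

Sale 1 (379) [LIFO — newest first]: 379 @ $19.50 = $7,390.50
Sale 2 (85) [LIFO — newest first]: 52 @ $20.75 + 14 @ $19.50 + 19 @ $21.05 = $1,751.95
Total COGS = $7,390.50 + $1,751.95 = $9,142.45
Ending inventory: 90 @ $21.05 + 260 @ $22.00 + 147 @ $13.60 = $9,613.70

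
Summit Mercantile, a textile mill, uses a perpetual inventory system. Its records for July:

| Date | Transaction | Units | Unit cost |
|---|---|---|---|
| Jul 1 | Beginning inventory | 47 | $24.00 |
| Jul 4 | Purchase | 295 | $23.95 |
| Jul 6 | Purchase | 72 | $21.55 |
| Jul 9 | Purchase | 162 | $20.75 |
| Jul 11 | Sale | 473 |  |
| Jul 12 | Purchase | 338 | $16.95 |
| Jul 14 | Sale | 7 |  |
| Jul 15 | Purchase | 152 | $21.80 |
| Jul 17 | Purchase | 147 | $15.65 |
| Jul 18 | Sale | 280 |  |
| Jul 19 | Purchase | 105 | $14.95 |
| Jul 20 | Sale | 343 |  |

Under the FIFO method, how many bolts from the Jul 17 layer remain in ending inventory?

Jul 11, 473 sold [FIFO — oldest first]: 47 @ $24.00 + 295 @ $23.95 + 72 @ $21.55 + 59 @ $20.75 = $10,969.10
Jul 14, 7 sold [FIFO — oldest first]: 7 @ $20.75 = $145.25
Jul 18, 280 sold [FIFO — oldest first]: 96 @ $20.75 + 184 @ $16.95 = $5,110.80
Jul 20, 343 sold [FIFO — oldest first]: 154 @ $16.95 + 152 @ $21.80 + 37 @ $15.65 = $6,502.95
Total COGS = $10,969.10 + $145.25 + $5,110.80 + $6,502.95 = $22,728.10
Ending inventory: 110 @ $15.65 + 105 @ $14.95 = $3,291.25

110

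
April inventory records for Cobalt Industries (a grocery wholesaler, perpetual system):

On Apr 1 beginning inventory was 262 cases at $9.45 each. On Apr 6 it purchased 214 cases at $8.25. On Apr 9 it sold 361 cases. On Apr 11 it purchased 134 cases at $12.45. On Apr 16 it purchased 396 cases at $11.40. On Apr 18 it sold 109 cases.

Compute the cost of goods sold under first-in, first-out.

COGS = $4,191.90

Apr 9, 361 sold [FIFO — oldest first]: 262 @ $9.45 + 99 @ $8.25 = $3,292.65
Apr 18, 109 sold [FIFO — oldest first]: 109 @ $8.25 = $899.25
Total COGS = $3,292.65 + $899.25 = $4,191.90
Ending inventory: 6 @ $8.25 + 134 @ $12.45 + 396 @ $11.40 = $6,232.20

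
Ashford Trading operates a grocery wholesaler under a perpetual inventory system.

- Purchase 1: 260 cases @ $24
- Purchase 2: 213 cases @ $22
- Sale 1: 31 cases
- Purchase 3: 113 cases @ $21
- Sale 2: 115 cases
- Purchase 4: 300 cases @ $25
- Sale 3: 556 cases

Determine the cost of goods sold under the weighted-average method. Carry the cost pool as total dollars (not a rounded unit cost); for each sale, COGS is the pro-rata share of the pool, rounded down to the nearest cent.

COGS = $16,453.70

After Purchase 1: 260 on hand, pool $6,240.00 (≈ $24.0000 each)
After Purchase 2: 473 on hand, pool $10,926.00 (≈ $23.0994 each)
Sale 1, sell 31: 31/473 × $10,926.00 → $716.08
After Purchase 3: 555 on hand, pool $12,582.92 (≈ $22.6719 each)
Sale 2, sell 115: 115/555 × $12,582.92 → $2,607.27
After Purchase 4: 740 on hand, pool $17,475.65 (≈ $23.6157 each)
Sale 3, sell 556: 556/740 × $17,475.65 → $13,130.35
Total COGS = $716.08 + $2,607.27 + $13,130.35 = $16,453.70
Ending inventory (cost pool remaining) = $4,345.30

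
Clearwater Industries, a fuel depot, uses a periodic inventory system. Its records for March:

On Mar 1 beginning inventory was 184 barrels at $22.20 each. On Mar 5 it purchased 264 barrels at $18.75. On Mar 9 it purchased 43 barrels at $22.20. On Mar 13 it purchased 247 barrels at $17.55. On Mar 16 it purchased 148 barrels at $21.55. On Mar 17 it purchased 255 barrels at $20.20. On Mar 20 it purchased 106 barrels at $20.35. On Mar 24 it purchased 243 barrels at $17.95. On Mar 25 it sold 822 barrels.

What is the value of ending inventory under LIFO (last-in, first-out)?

Mar 25, 822 sold [LIFO — newest first]: 243 @ $17.95 + 106 @ $20.35 + 255 @ $20.20 + 148 @ $21.55 + 70 @ $17.55 = $16,087.85
Ending inventory: 184 @ $22.20 + 264 @ $18.75 + 43 @ $22.20 + 177 @ $17.55 = $13,095.75

Ending inventory = $13,095.75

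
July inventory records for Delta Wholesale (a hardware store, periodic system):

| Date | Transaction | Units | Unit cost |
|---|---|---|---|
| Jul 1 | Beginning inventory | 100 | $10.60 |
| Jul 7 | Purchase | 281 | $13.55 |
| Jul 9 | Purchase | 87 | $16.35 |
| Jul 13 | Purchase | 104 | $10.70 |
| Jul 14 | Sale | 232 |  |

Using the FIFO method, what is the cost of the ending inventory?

Jul 14, 232 sold [FIFO — oldest first]: 100 @ $10.60 + 132 @ $13.55 = $2,848.60
Ending inventory: 149 @ $13.55 + 87 @ $16.35 + 104 @ $10.70 = $4,554.20

Ending inventory = $4,554.20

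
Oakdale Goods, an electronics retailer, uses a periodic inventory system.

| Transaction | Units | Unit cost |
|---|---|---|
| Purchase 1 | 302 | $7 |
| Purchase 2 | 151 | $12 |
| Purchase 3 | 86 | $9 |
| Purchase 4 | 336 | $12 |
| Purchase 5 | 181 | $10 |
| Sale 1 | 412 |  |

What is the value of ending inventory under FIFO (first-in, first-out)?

Ending inventory = $7,108

Sale 1 (412) [FIFO — oldest first]: 302 @ $7 + 110 @ $12 = $3,434
Ending inventory: 41 @ $12 + 86 @ $9 + 336 @ $12 + 181 @ $10 = $7,108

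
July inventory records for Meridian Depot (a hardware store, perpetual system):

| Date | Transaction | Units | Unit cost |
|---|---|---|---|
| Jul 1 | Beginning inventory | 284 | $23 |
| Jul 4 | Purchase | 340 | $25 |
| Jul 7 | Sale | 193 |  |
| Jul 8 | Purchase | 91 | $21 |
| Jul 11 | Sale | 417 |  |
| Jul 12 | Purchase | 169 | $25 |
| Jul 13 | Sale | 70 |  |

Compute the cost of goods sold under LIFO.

COGS = $16,278

Jul 7, 193 sold [LIFO — newest first]: 193 @ $25 = $4,825
Jul 11, 417 sold [LIFO — newest first]: 91 @ $21 + 147 @ $25 + 179 @ $23 = $9,703
Jul 13, 70 sold [LIFO — newest first]: 70 @ $25 = $1,750
Total COGS = $4,825 + $9,703 + $1,750 = $16,278
Ending inventory: 105 @ $23 + 99 @ $25 = $4,890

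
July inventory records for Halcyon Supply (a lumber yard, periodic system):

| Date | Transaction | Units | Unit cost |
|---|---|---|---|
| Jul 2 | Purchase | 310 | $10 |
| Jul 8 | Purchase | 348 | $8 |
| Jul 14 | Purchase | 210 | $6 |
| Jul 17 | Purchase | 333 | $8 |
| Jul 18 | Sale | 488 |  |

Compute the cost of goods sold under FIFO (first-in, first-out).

COGS = $4,524

Jul 18, 488 sold [FIFO — oldest first]: 310 @ $10 + 178 @ $8 = $4,524
Ending inventory: 170 @ $8 + 210 @ $6 + 333 @ $8 = $5,284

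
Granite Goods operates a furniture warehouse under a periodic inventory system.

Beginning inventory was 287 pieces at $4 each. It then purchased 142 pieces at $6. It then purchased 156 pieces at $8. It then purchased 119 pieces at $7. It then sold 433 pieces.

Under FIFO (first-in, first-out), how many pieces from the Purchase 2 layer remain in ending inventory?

152

Sale 1 (433) [FIFO — oldest first]: 287 @ $4 + 142 @ $6 + 4 @ $8 = $2,032
Ending inventory: 152 @ $8 + 119 @ $7 = $2,049
Check: goods available $4,081 = COGS $2,032 + ending $2,049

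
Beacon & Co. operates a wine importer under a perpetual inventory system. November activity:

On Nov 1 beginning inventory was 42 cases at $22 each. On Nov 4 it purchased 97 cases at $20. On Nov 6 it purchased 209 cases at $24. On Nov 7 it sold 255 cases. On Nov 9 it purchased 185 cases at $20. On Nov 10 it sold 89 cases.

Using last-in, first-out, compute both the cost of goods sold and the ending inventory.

COGS = $7,716; ending inventory = $3,864

Nov 7, 255 sold [LIFO — newest first]: 209 @ $24 + 46 @ $20 = $5,936
Nov 10, 89 sold [LIFO — newest first]: 89 @ $20 = $1,780
Total COGS = $5,936 + $1,780 = $7,716
Ending inventory: 42 @ $22 + 51 @ $20 + 96 @ $20 = $3,864
Check: goods available $11,580 = COGS $7,716 + ending $3,864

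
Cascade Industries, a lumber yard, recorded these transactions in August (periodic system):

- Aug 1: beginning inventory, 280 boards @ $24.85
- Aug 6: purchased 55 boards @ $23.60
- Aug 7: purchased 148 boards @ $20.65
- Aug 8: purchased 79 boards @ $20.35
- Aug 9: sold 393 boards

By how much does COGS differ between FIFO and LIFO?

$733.50

FIFO COGS: 280 @ $24.85 + 55 @ $23.60 + 58 @ $20.65 = $9,453.70
LIFO COGS: 79 @ $20.35 + 148 @ $20.65 + 55 @ $23.60 + 111 @ $24.85 = $8,720.20
Difference = |$9,453.70 − $8,720.20| = $733.50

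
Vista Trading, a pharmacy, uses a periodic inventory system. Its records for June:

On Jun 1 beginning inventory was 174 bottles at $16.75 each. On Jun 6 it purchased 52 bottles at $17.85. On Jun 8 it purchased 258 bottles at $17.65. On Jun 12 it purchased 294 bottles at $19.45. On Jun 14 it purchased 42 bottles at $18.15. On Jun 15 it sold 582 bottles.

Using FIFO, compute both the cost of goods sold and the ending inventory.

COGS = $10,302.50; ending inventory = $4,574.50

Jun 15, 582 sold [FIFO — oldest first]: 174 @ $16.75 + 52 @ $17.85 + 258 @ $17.65 + 98 @ $19.45 = $10,302.50
Ending inventory: 196 @ $19.45 + 42 @ $18.15 = $4,574.50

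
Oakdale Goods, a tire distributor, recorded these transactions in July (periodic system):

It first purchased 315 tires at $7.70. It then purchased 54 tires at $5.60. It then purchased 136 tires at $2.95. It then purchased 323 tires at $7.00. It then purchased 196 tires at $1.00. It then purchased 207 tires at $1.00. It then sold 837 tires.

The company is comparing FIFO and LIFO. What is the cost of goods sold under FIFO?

FIFO COGS: 315 @ $7.70 + 54 @ $5.60 + 136 @ $2.95 + 323 @ $7.00 + 9 @ $1.00 = $5,399.10
LIFO COGS: 207 @ $1.00 + 196 @ $1.00 + 323 @ $7.00 + 111 @ $2.95 = $2,991.45

COGS = $5,399.10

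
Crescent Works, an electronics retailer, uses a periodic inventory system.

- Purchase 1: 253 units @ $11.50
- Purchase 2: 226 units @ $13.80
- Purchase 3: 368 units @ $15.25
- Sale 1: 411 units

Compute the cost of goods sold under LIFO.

Sale 1 (411) [LIFO — newest first]: 368 @ $15.25 + 43 @ $13.80 = $6,205.40
Ending inventory: 253 @ $11.50 + 183 @ $13.80 = $5,434.90

COGS = $6,205.40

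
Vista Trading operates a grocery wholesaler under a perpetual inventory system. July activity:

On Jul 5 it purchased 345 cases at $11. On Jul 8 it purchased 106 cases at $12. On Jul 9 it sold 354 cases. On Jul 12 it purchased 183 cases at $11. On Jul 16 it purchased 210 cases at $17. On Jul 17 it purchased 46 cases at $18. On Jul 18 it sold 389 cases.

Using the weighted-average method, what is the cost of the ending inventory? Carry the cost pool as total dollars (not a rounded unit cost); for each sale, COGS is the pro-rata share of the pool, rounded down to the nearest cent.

Ending inventory = $2,057.13

After Jul 5: 345 on hand, pool $3,795.00 (≈ $11.0000 each)
After Jul 8: 451 on hand, pool $5,067.00 (≈ $11.2350 each)
Jul 9, sell 354: 354/451 × $5,067.00 → $3,977.20
After Jul 12: 280 on hand, pool $3,102.80 (≈ $11.0814 each)
After Jul 16: 490 on hand, pool $6,672.80 (≈ $13.6180 each)
After Jul 17: 536 on hand, pool $7,500.80 (≈ $13.9940 each)
Jul 18, sell 389: 389/536 × $7,500.80 → $5,443.67
Total COGS = $3,977.20 + $5,443.67 = $9,420.87
Ending inventory (cost pool remaining) = $2,057.13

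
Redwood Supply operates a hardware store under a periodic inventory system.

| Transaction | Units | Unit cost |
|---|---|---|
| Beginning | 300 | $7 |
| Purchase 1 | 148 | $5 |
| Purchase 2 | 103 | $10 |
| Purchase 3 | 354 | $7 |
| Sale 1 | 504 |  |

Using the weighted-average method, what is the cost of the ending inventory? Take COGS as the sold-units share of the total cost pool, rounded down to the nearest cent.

Sale 1, sell 504: 504/905 × $6,348.00 → $3,535.23
Ending inventory (cost pool remaining) = $2,812.77

Ending inventory = $2,812.77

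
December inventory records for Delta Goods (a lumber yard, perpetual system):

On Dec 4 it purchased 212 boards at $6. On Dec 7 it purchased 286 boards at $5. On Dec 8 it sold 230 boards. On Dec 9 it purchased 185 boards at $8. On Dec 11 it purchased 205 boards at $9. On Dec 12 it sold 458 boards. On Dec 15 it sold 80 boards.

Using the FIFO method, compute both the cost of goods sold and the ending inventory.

Dec 8, 230 sold [FIFO — oldest first]: 212 @ $6 + 18 @ $5 = $1,362
Dec 12, 458 sold [FIFO — oldest first]: 268 @ $5 + 185 @ $8 + 5 @ $9 = $2,865
Dec 15, 80 sold [FIFO — oldest first]: 80 @ $9 = $720
Total COGS = $1,362 + $2,865 + $720 = $4,947
Ending inventory: 120 @ $9 = $1,080

COGS = $4,947; ending inventory = $1,080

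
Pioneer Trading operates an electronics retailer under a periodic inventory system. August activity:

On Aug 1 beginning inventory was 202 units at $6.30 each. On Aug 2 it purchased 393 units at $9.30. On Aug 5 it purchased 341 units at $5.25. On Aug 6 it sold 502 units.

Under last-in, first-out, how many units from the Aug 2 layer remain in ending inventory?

Aug 6, 502 sold [LIFO — newest first]: 341 @ $5.25 + 161 @ $9.30 = $3,287.55
Ending inventory: 202 @ $6.30 + 232 @ $9.30 = $3,430.20

232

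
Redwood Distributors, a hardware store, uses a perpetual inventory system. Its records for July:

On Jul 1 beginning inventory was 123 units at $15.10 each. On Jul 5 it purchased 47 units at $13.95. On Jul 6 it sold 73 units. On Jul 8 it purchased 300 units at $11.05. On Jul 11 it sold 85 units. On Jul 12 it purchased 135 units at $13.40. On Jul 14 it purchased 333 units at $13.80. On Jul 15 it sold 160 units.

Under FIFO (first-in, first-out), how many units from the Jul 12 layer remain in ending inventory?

Jul 6, 73 sold [FIFO — oldest first]: 73 @ $15.10 = $1,102.30
Jul 11, 85 sold [FIFO — oldest first]: 50 @ $15.10 + 35 @ $13.95 = $1,243.25
Jul 15, 160 sold [FIFO — oldest first]: 12 @ $13.95 + 148 @ $11.05 = $1,802.80
Total COGS = $1,102.30 + $1,243.25 + $1,802.80 = $4,148.35
Ending inventory: 152 @ $11.05 + 135 @ $13.40 + 333 @ $13.80 = $8,084.00
Check: goods available $12,232.35 = COGS $4,148.35 + ending $8,084.00

135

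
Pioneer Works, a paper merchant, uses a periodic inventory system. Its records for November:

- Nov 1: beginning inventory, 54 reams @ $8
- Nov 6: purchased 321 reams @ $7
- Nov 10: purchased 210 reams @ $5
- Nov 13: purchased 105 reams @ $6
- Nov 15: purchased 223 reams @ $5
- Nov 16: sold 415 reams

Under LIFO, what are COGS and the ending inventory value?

Nov 16, 415 sold [LIFO — newest first]: 223 @ $5 + 105 @ $6 + 87 @ $5 = $2,180
Ending inventory: 54 @ $8 + 321 @ $7 + 123 @ $5 = $3,294

COGS = $2,180; ending inventory = $3,294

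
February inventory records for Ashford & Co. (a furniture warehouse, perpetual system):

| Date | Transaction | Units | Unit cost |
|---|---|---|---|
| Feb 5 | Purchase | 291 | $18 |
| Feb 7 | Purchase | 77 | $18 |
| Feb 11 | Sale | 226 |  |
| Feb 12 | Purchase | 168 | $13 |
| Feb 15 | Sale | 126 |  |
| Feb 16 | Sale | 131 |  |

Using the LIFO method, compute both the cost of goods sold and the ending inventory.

COGS = $7,854; ending inventory = $954

Feb 11, 226 sold [LIFO — newest first]: 77 @ $18 + 149 @ $18 = $4,068
Feb 15, 126 sold [LIFO — newest first]: 126 @ $13 = $1,638
Feb 16, 131 sold [LIFO — newest first]: 42 @ $13 + 89 @ $18 = $2,148
Total COGS = $4,068 + $1,638 + $2,148 = $7,854
Ending inventory: 53 @ $18 = $954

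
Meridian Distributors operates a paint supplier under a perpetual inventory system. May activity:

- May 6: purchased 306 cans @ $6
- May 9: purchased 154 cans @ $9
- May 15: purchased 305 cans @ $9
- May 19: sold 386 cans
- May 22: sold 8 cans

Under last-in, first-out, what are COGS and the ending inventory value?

COGS = $3,546; ending inventory = $2,421

May 19, 386 sold [LIFO — newest first]: 305 @ $9 + 81 @ $9 = $3,474
May 22, 8 sold [LIFO — newest first]: 8 @ $9 = $72
Total COGS = $3,474 + $72 = $3,546
Ending inventory: 306 @ $6 + 65 @ $9 = $2,421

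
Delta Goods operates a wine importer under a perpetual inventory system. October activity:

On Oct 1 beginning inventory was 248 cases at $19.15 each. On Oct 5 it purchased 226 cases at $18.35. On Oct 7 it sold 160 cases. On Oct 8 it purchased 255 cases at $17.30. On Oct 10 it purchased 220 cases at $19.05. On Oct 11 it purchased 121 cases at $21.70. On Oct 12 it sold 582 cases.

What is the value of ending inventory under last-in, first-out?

Oct 7, 160 sold [LIFO — newest first]: 160 @ $18.35 = $2,936.00
Oct 12, 582 sold [LIFO — newest first]: 121 @ $21.70 + 220 @ $19.05 + 241 @ $17.30 = $10,986.00
Total COGS = $2,936.00 + $10,986.00 = $13,922.00
Ending inventory: 248 @ $19.15 + 66 @ $18.35 + 14 @ $17.30 = $6,202.50
Check: goods available $20,124.50 = COGS $13,922.00 + ending $6,202.50

Ending inventory = $6,202.50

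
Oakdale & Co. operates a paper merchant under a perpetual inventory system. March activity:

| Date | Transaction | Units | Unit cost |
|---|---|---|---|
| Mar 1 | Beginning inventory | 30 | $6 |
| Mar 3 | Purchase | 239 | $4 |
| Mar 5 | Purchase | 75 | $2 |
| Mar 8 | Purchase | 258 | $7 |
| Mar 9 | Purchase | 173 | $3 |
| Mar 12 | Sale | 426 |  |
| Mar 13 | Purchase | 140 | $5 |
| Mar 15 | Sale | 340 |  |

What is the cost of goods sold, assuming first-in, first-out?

Mar 12, 426 sold [FIFO — oldest first]: 30 @ $6 + 239 @ $4 + 75 @ $2 + 82 @ $7 = $1,860
Mar 15, 340 sold [FIFO — oldest first]: 176 @ $7 + 164 @ $3 = $1,724
Total COGS = $1,860 + $1,724 = $3,584
Ending inventory: 9 @ $3 + 140 @ $5 = $727
Check: goods available $4,311 = COGS $3,584 + ending $727

COGS = $3,584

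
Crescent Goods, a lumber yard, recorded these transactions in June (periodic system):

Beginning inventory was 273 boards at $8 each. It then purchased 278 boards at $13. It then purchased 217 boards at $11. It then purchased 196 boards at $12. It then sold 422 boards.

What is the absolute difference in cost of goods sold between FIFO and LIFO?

FIFO COGS: 273 @ $8 + 149 @ $13 = $4,121
LIFO COGS: 196 @ $12 + 217 @ $11 + 9 @ $13 = $4,856
Difference = |$4,121 − $4,856| = $735

$735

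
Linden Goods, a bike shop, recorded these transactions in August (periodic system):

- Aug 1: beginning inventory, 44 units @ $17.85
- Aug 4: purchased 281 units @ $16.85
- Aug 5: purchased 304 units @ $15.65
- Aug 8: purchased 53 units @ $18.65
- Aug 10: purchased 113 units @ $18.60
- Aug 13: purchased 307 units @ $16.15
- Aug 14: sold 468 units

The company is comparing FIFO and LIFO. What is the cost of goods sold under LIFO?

FIFO COGS: 44 @ $17.85 + 281 @ $16.85 + 143 @ $15.65 = $7,758.20
LIFO COGS: 307 @ $16.15 + 113 @ $18.60 + 48 @ $18.65 = $7,955.05

COGS = $7,955.05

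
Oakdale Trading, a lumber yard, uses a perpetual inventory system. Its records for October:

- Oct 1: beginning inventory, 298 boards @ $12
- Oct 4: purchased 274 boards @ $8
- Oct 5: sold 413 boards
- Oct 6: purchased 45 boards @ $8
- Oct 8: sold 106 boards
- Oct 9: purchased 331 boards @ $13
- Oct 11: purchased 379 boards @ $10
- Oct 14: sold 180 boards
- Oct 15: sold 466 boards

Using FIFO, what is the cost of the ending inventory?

Oct 5, 413 sold [FIFO — oldest first]: 298 @ $12 + 115 @ $8 = $4,496
Oct 8, 106 sold [FIFO — oldest first]: 106 @ $8 = $848
Oct 14, 180 sold [FIFO — oldest first]: 53 @ $8 + 45 @ $8 + 82 @ $13 = $1,850
Oct 15, 466 sold [FIFO — oldest first]: 249 @ $13 + 217 @ $10 = $5,407
Total COGS = $4,496 + $848 + $1,850 + $5,407 = $12,601
Ending inventory: 162 @ $10 = $1,620

Ending inventory = $1,620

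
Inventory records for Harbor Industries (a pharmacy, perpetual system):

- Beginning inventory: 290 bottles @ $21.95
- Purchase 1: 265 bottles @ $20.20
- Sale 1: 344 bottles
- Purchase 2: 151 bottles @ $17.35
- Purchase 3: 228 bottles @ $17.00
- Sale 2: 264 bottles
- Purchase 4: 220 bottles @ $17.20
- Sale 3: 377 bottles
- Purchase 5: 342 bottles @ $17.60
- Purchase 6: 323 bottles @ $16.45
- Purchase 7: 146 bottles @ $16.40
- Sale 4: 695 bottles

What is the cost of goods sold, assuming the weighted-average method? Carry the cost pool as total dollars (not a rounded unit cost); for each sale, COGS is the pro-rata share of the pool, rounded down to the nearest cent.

After Beginning: 290 on hand, pool $6,365.50 (≈ $21.9500 each)
After Purchase 1: 555 on hand, pool $11,718.50 (≈ $21.1144 each)
Sale 1, sell 344: 344/555 × $11,718.50 → $7,263.35
After Purchase 2: 362 on hand, pool $7,075.00 (≈ $19.5442 each)
After Purchase 3: 590 on hand, pool $10,951.00 (≈ $18.5610 each)
Sale 2, sell 264: 264/590 × $10,951.00 → $4,900.10
After Purchase 4: 546 on hand, pool $9,834.90 (≈ $18.0126 each)
Sale 3, sell 377: 377/546 × $9,834.90 → $6,790.76
After Purchase 5: 511 on hand, pool $9,063.34 (≈ $17.7365 each)
After Purchase 6: 834 on hand, pool $14,376.69 (≈ $17.2382 each)
After Purchase 7: 980 on hand, pool $16,771.09 (≈ $17.1134 each)
Sale 4, sell 695: 695/980 × $16,771.09 → $11,893.78
Total COGS = $7,263.35 + $4,900.10 + $6,790.76 + $11,893.78 = $30,847.99
Ending inventory (cost pool remaining) = $4,877.31

COGS = $30,847.99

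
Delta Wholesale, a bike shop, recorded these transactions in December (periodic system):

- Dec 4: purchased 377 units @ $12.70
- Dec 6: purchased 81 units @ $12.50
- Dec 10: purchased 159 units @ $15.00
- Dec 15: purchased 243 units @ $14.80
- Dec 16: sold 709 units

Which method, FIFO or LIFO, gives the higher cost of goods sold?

FIFO COGS: 377 @ $12.70 + 81 @ $12.50 + 159 @ $15.00 + 92 @ $14.80 = $9,547.00
LIFO COGS: 243 @ $14.80 + 159 @ $15.00 + 81 @ $12.50 + 226 @ $12.70 = $9,864.10

LIFO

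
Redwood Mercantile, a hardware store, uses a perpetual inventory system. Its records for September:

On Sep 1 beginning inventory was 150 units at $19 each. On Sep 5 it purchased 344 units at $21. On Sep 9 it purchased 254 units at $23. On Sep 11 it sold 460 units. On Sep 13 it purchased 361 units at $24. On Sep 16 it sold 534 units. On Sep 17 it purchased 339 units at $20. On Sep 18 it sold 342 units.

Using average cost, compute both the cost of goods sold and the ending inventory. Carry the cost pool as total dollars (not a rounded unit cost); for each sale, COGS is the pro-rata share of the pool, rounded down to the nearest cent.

COGS = $29,040.78; ending inventory = $2,319.22

After Sep 1: 150 on hand, pool $2,850.00 (≈ $19.0000 each)
After Sep 5: 494 on hand, pool $10,074.00 (≈ $20.3927 each)
After Sep 9: 748 on hand, pool $15,916.00 (≈ $21.2781 each)
Sep 11, sell 460: 460/748 × $15,916.00 → $9,787.91
After Sep 13: 649 on hand, pool $14,792.09 (≈ $22.7921 each)
Sep 16, sell 534: 534/649 × $14,792.09 → $12,170.99
After Sep 17: 454 on hand, pool $9,401.10 (≈ $20.7073 each)
Sep 18, sell 342: 342/454 × $9,401.10 → $7,081.88
Total COGS = $9,787.91 + $12,170.99 + $7,081.88 = $29,040.78
Ending inventory (cost pool remaining) = $2,319.22
Check: goods available $31,360.00 = COGS $29,040.78 + ending $2,319.22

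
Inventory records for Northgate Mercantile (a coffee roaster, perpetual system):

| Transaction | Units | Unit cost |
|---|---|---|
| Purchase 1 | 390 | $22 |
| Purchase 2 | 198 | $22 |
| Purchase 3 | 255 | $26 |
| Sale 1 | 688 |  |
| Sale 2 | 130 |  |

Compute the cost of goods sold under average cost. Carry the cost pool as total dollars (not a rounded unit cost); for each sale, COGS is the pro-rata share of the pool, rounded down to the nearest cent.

COGS = $18,985.75

After Purchase 1: 390 on hand, pool $8,580.00 (≈ $22.0000 each)
After Purchase 2: 588 on hand, pool $12,936.00 (≈ $22.0000 each)
After Purchase 3: 843 on hand, pool $19,566.00 (≈ $23.2100 each)
Sale 1, sell 688: 688/843 × $19,566.00 → $15,968.45
Sale 2, sell 130: 130/155 × $3,597.55 → $3,017.30
Total COGS = $15,968.45 + $3,017.30 = $18,985.75
Ending inventory (cost pool remaining) = $580.25
Check: goods available $19,566.00 = COGS $18,985.75 + ending $580.25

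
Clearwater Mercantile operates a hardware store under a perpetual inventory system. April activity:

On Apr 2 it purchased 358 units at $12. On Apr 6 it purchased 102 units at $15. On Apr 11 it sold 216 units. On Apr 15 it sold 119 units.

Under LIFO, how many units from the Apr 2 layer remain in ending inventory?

Apr 11, 216 sold [LIFO — newest first]: 102 @ $15 + 114 @ $12 = $2,898
Apr 15, 119 sold [LIFO — newest first]: 119 @ $12 = $1,428
Total COGS = $2,898 + $1,428 = $4,326
Ending inventory: 125 @ $12 = $1,500

125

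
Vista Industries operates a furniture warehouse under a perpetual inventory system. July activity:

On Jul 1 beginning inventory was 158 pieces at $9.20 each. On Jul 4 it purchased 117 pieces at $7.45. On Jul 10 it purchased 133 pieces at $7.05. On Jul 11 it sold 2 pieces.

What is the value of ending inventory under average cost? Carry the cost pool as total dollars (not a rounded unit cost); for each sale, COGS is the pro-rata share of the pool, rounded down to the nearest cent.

After Jul 1: 158 on hand, pool $1,453.60 (≈ $9.2000 each)
After Jul 4: 275 on hand, pool $2,325.25 (≈ $8.4555 each)
After Jul 10: 408 on hand, pool $3,262.90 (≈ $7.9973 each)
Jul 11, sell 2: 2/408 × $3,262.90 → $15.99
Ending inventory (cost pool remaining) = $3,246.91

Ending inventory = $3,246.91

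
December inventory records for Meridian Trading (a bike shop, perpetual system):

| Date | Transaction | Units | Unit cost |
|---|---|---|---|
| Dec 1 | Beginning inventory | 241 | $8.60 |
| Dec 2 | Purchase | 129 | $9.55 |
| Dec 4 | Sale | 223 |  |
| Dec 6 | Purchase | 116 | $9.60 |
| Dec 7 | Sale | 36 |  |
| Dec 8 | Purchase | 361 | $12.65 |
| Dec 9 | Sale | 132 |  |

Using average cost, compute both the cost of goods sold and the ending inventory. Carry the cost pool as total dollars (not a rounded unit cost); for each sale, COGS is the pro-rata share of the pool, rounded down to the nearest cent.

After Dec 1: 241 on hand, pool $2,072.60 (≈ $8.6000 each)
After Dec 2: 370 on hand, pool $3,304.55 (≈ $8.9312 each)
Dec 4, sell 223: 223/370 × $3,304.55 → $1,991.66
After Dec 6: 263 on hand, pool $2,426.49 (≈ $9.2262 each)
Dec 7, sell 36: 36/263 × $2,426.49 → $332.14
After Dec 8: 588 on hand, pool $6,661.00 (≈ $11.3282 each)
Dec 9, sell 132: 132/588 × $6,661.00 → $1,495.32
Total COGS = $1,991.66 + $332.14 + $1,495.32 = $3,819.12
Ending inventory (cost pool remaining) = $5,165.68
Check: goods available $8,984.80 = COGS $3,819.12 + ending $5,165.68

COGS = $3,819.12; ending inventory = $5,165.68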